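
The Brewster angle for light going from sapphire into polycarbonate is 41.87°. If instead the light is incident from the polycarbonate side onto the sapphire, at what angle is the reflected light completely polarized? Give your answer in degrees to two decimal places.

The two Brewster angles are complementary: θ_B' = 90° − θ_B = 90° − 41.87° = 48.13°.

θ_B' ≈ 48.13°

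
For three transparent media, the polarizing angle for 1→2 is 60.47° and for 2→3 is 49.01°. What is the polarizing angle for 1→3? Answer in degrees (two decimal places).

tan θ_B(1→2) = n₂/n₁ = tan 60.47° = 1.7653.
tan θ_B(2→3) = n₃/n₂ = tan 49.01° = 1.1508.
Multiplying, n₃/n₁ = 1.7653 × 1.1508 = 2.0315, and θ_B(1→3) = arctan 2.0315 = 63.79°.

θ_B ≈ 63.79°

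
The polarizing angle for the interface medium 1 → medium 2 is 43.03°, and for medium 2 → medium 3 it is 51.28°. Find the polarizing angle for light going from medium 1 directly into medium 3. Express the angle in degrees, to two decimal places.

Each Brewster angle gives a ratio: n₂/n₁ = tan 43.03° = 0.9335, n₃/n₂ = tan 51.28° = 1.2473.
Multiplying, n₃/n₁ = 0.9335 × 1.2473 = 1.1644, and θ_B(1→3) = arctan 1.1644 = 49.34°.

θ_B ≈ 49.34°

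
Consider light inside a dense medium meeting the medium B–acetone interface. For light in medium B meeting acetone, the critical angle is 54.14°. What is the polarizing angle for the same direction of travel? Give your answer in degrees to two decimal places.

At the critical angle sin θ_c = n₂/n₁, giving n₂/n₁ = sin 54.14° = 0.8105.
Then tan θ_B = n₂/n₁ = 0.8105, so θ_B = arctan 0.8105 = 39.02°.

θ_B ≈ 39.02°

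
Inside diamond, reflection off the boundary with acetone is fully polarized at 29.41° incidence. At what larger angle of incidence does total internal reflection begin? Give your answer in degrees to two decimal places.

θ_c ≈ 34.31°

n₂/n₁ = tan 29.41° = 0.5637; the critical angle satisfies sin θ_c = n₂/n₁.
θ_c = arcsin(0.5637) = 34.31°.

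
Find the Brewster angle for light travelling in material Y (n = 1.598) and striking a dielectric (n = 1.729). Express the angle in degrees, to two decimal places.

At Brewster's angle the reflected and refracted rays are perpendicular, which with Snell's law gives tan θ_B = n₂/n₁.
Here n₂/n₁ = 1.729/1.598 = 1.0820, and Brewster's law gives tan θ_B = n₂/n₁.
So θ_B = arctan 1.0820 = 47.25°.

θ_B ≈ 47.25°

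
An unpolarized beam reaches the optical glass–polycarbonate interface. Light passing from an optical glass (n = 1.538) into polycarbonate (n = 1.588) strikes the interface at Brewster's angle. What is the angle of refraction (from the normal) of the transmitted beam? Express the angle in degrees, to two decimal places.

tan θ_B = n₂/n₁ = 1.588/1.538 = 1.0325, so θ_B = 45.92°.
The refracted ray is perpendicular to the reflected ray, so θ_t = 90° − θ_B = 44.08°.

θ_t ≈ 44.08°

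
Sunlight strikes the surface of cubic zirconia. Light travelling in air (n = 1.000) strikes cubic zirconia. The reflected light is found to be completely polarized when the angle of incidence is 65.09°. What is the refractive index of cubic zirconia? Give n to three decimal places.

n ≈ 2.153

Brewster's law: tan θ_B = n₂/n₁ (light incident in air, refracted into cubic zirconia).
n₂ = n₁ tan θ_B = 1.000 × tan 65.09° = 2.153.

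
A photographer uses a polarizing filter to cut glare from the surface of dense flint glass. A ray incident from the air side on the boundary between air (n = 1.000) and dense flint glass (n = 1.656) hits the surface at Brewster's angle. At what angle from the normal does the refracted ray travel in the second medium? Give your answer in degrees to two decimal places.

θ_B = arctan(n₂/n₁) = arctan(1.656/1.000) = 58.87°.
At Brewster's angle the reflected and refracted rays are perpendicular, so θ_t = 90° − θ_B = 90° − 58.87° = 31.13°.

θ_t ≈ 31.13°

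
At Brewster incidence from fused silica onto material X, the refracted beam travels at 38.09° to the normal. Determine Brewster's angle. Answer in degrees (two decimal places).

Brewster's condition makes the reflected and refracted beams perpendicular: θ_B + θ_t = 90°.
θ_B = 90° − 38.09° = 51.91°.

θ_B ≈ 51.91°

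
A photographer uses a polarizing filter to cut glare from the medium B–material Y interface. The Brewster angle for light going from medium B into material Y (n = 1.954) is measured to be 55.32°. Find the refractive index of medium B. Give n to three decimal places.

At the Brewster angle, tan θ_B = n₂/n₁ with n₁ on the incident side (medium B) and n₂ on the transmitted side (material Y).
n₁ = n₂ / tan θ_B = 1.954 / tan 55.32° = 1.352.

n ≈ 1.352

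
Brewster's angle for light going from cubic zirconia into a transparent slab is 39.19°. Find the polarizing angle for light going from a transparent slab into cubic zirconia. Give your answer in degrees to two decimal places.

Reversing the direction swaps n₁ and n₂, so tan θ_B' = 1/tan θ_B and θ_B' = 90° − θ_B.
Hence θ_B' = 90° − 39.19° = 50.81°.

θ_B' ≈ 50.81°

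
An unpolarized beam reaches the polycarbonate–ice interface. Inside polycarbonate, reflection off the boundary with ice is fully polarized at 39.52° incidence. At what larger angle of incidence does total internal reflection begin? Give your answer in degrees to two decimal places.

tan θ_B = n₂/n₁ = tan 39.52° = 0.8249.
Total internal reflection: sin θ_c = n₂/n₁ = 0.8249.
θ_c = arcsin(0.8249) = 55.58°.

θ_c ≈ 55.58°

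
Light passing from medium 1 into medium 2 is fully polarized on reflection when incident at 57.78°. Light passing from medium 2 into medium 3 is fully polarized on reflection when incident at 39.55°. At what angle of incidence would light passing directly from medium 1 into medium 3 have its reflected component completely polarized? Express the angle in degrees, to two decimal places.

θ_B ≈ 52.65°

n₂/n₁ = tan 57.78° = 1.5867 and n₃/n₂ = tan 39.55° = 0.8258.
n₃/n₁ = 1.3103. Then tan θ_B(1→3) = n₃/n₁, so θ_B(1→3) = arctan(1.3103) = 52.65°.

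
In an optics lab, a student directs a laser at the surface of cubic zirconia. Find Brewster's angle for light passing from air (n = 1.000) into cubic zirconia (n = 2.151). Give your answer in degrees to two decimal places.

θ_B ≈ 65.07°

tan θ_B = n₂/n₁ = 2.151/1.000 = 2.1510.
So θ_B = arctan 2.1510 = 65.07°.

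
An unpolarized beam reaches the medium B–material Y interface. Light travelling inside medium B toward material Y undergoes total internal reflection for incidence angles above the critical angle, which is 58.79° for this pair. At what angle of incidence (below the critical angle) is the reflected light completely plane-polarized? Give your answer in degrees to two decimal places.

θ_B ≈ 40.54°

At the critical angle sin θ_c = n₂/n₁, giving n₂/n₁ = sin 58.79° = 0.8553.
Then tan θ_B = n₂/n₁ = 0.8553, so θ_B = arctan 0.8553 = 40.54°.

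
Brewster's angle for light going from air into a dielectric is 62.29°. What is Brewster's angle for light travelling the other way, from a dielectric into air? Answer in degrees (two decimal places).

tan θ_B' = n₁/n₂ = 1/tan θ_B, so θ_B' = 90° − θ_B.
θ_B' = 90° − 62.29° = 27.71°.

θ_B' ≈ 27.71°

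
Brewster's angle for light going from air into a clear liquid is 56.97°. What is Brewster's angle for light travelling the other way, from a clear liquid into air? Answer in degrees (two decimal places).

θ_B' ≈ 33.03°

Reversing the direction swaps n₁ and n₂, so tan θ_B' = 1/tan θ_B and θ_B' = 90° − θ_B.
Hence θ_B' = 90° − 56.97° = 33.03°.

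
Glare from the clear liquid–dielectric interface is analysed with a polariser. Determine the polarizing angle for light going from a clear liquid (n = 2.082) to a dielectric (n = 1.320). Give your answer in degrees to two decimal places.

Here n₂/n₁ = 1.320/2.082 = 0.6340, and Brewster's law gives tan θ_B = n₂/n₁. Taking the arctangent, θ_B = 32.37°.

θ_B ≈ 32.37°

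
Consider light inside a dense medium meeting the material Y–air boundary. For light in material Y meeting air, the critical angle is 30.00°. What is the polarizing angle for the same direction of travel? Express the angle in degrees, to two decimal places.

n₂/n₁ = sin θ_c = sin 30.00° = 0.5000.
tan θ_B equals the same ratio, so θ_B = arctan(0.5000) = 26.57°.

θ_B ≈ 26.57°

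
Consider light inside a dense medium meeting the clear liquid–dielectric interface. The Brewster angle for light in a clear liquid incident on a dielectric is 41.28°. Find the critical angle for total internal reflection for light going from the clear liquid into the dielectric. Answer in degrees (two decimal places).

θ_c ≈ 61.39°

tan θ_B = n₂/n₁ = tan 41.28° = 0.8779.
Total internal reflection: sin θ_c = n₂/n₁ = 0.8779.
θ_c = arcsin(0.8779) = 61.39°.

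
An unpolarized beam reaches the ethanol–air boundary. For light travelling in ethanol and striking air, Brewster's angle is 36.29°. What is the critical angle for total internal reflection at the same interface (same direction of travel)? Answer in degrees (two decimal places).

θ_c ≈ 47.25°

tan θ_B = n₂/n₁ = tan 36.29° = 0.7343.
Total internal reflection: sin θ_c = n₂/n₁ = 0.7343.
θ_c = arcsin(0.7343) = 47.25°.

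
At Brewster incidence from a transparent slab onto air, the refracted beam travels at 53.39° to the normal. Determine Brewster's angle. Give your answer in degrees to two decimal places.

At Brewster's angle the reflected and refracted rays are perpendicular, so θ_B + θ_t = 90°.
θ_B = 90° − 53.39° = 36.61°.

θ_B ≈ 36.61°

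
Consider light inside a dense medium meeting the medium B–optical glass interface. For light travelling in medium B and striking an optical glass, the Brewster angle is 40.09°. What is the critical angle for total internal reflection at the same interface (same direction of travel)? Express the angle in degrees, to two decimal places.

n₂/n₁ = tan 40.09° = 0.8418; the critical angle satisfies sin θ_c = n₂/n₁.
θ_c = arcsin(0.8418) = 57.33°.

θ_c ≈ 57.33°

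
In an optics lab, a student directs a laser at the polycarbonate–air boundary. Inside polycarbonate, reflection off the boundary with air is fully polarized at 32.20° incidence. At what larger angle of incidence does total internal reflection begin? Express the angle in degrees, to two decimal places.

θ_c ≈ 39.03°

n₂/n₁ = tan 32.20° = 0.6297; the critical angle satisfies sin θ_c = n₂/n₁.
θ_c = arcsin(0.6297) = 39.03°.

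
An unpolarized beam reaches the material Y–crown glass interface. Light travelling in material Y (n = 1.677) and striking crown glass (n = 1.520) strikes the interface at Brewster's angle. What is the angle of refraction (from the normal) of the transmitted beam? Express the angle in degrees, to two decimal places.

θ_t ≈ 47.81°

tan θ_B = n₂/n₁ = 1.520/1.677 = 0.9064, so θ_B = 42.19°.
The refracted ray is perpendicular to the reflected ray, so θ_t = 90° − θ_B = 47.81°.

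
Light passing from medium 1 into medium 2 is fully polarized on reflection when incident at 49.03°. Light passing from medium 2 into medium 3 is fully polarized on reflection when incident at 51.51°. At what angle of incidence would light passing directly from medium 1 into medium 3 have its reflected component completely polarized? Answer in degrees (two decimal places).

θ_B ≈ 55.38°

n₂/n₁ = tan 49.03° = 1.1516 and n₃/n₂ = tan 51.51° = 1.2576.
Multiplying, n₃/n₁ = 1.1516 × 1.2576 = 1.4483, and θ_B(1→3) = arctan 1.4483 = 55.38°.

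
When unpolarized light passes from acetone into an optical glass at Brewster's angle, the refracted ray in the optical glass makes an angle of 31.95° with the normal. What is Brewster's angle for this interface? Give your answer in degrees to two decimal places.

θ_B ≈ 58.05°

Brewster's condition makes the reflected and refracted beams perpendicular: θ_B + θ_t = 90°.
So θ_B = 90° − θ_t = 90° − 31.95° = 58.05°.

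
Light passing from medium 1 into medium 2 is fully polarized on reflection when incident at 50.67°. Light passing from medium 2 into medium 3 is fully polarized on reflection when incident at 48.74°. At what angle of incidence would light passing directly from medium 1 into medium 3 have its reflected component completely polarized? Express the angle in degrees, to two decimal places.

n₂/n₁ = tan 50.67° = 1.2205 and n₃/n₂ = tan 48.74° = 1.1399.
Multiplying, n₃/n₁ = 1.2205 × 1.1399 = 1.3912, and θ_B(1→3) = arctan 1.3912 = 54.29°.

θ_B ≈ 54.29°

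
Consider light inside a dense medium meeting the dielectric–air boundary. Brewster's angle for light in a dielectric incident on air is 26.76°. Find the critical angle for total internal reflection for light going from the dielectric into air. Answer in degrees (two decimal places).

θ_c ≈ 30.28°

tan θ_B = n₂/n₁ = tan 26.76° = 0.5043.
Total internal reflection: sin θ_c = n₂/n₁ = 0.5043.
θ_c = arcsin(0.5043) = 30.28°.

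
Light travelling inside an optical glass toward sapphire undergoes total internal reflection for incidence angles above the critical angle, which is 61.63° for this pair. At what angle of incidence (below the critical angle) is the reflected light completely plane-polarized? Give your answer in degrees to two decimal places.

θ_B ≈ 41.34°

sin θ_c = n₂/n₁, so n₂/n₁ = sin 61.63° = 0.8799.
Brewster: tan θ_B = n₂/n₁ = 0.8799.
θ_B = arctan(0.8799) = 41.34°.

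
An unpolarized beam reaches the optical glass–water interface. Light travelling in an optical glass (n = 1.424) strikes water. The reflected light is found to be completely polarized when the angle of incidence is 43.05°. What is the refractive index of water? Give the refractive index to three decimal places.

n ≈ 1.330

At the Brewster angle, tan θ_B = n₂/n₁ with n₁ on the incident side (an optical glass) and n₂ on the transmitted side (water).
n₂ = n₁ tan θ_B = 1.424 × tan 43.05° = 1.330.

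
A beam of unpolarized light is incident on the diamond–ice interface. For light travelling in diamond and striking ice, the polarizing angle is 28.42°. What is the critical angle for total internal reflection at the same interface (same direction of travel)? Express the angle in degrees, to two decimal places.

θ_c ≈ 32.76°

From Brewster, n₂/n₁ = tan θ_B = tan 28.42° = 0.5411.
Then sin θ_c = n₂/n₁ = 0.5411, so θ_c = arcsin 0.5411 = 32.76°.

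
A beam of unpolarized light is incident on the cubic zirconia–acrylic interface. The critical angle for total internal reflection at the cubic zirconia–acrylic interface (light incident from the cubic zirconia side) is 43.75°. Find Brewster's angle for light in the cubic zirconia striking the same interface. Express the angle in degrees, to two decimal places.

θ_B ≈ 34.66°

n₂/n₁ = sin θ_c = sin 43.75° = 0.6915.
tan θ_B equals the same ratio, so θ_B = arctan(0.6915) = 34.66°.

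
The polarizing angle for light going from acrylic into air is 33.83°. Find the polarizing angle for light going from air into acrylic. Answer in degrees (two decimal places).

The two Brewster angles are complementary: θ_B' = 90° − θ_B = 90° − 33.83° = 56.17°.

θ_B' ≈ 56.17°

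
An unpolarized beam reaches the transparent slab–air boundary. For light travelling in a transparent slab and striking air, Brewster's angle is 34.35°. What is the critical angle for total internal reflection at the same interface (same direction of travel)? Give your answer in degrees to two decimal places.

n₂/n₁ = tan 34.35° = 0.6834; the critical angle satisfies sin θ_c = n₂/n₁.
θ_c = arcsin(0.6834) = 43.11°.

θ_c ≈ 43.11°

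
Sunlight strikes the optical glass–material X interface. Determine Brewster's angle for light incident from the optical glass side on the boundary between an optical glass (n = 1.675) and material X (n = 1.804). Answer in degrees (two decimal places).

θ_B ≈ 47.12°

At Brewster's angle the reflected and refracted rays are perpendicular, which with Snell's law gives tan θ_B = n₂/n₁.
Brewster's condition: tan θ_B = n₂/n₁ = 1.804/1.675 = 1.0770.
So θ_B = arctan 1.0770 = 47.12°.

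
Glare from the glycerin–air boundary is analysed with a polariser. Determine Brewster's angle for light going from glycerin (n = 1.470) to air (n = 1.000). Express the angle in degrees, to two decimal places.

tan θ_B = n₂/n₁ = 1.000/1.470 = 0.6803. Taking the arctangent, θ_B = 34.23°.

θ_B ≈ 34.23°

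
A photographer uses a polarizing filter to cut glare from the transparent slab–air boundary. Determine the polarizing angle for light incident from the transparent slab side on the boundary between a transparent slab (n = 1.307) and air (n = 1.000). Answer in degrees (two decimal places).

Brewster's condition: tan θ_B = n₂/n₁ = 1.000/1.307 = 0.7651.
So θ_B = arctan 0.7651 = 37.42°.

θ_B ≈ 37.42°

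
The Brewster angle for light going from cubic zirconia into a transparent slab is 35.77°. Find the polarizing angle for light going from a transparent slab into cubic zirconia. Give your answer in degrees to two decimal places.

θ_B' ≈ 54.23°

tan θ_B' = n₁/n₂ = 1/tan θ_B, so θ_B' = 90° − θ_B.
θ_B' = 90° − 35.77° = 54.23°.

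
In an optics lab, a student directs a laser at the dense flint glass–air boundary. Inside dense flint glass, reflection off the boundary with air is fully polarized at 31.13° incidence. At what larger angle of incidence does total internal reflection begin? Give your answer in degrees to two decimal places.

θ_c ≈ 37.15°

From Brewster, n₂/n₁ = tan θ_B = tan 31.13° = 0.6040.
Then sin θ_c = n₂/n₁ = 0.6040, so θ_c = arcsin 0.6040 = 37.15°.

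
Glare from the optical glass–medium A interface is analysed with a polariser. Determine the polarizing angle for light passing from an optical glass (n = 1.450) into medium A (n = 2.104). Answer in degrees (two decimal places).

tan θ_B = n₂/n₁ = 2.104/1.450 = 1.4510.
So θ_B = arctan 1.4510 = 55.43°.

θ_B ≈ 55.43°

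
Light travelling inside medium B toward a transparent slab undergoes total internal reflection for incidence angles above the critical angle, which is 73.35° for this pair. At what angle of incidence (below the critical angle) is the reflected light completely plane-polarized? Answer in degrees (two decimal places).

θ_B ≈ 43.77°

n₂/n₁ = sin θ_c = sin 73.35° = 0.9581.
tan θ_B equals the same ratio, so θ_B = arctan(0.9581) = 43.77°.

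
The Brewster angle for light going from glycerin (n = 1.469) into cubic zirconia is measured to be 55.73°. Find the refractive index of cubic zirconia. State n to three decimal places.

Brewster's law: tan θ_B = n₂/n₁ (light incident in glycerin, refracted into cubic zirconia).
n₂ = n₁ tan θ_B = 1.469 × tan 55.73° = 2.156.

n ≈ 2.156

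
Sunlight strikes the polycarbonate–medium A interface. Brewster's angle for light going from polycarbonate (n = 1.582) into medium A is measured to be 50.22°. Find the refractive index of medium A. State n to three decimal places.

Brewster's law: tan θ_B = n₂/n₁ (light incident in polycarbonate, refracted into medium A).
n₂ = n₁ tan θ_B = 1.582 × tan 50.22° = 1.900.

n ≈ 1.900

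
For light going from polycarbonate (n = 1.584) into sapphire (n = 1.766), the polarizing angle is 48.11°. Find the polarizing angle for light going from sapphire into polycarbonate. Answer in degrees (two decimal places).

θ_B' ≈ 41.89°

Reversing the direction swaps n₁ and n₂, so tan θ_B' = 1/tan θ_B and θ_B' = 90° − θ_B.
Hence θ_B' = 90° − 48.11° = 41.89°.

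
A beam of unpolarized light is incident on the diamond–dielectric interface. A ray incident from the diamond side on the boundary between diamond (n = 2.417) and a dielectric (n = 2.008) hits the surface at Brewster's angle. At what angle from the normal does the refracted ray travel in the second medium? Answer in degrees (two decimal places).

First find Brewster's angle: tan θ_B = 2.008/2.417 = 0.8308, giving θ_B = 39.72°.
At Brewster's angle the reflected and refracted rays are perpendicular, so θ_t = 90° − θ_B = 90° − 39.72° = 50.28°.

θ_t ≈ 50.28°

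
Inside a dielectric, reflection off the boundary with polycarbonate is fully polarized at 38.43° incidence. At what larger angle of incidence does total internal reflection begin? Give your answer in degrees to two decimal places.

n₂/n₁ = tan 38.43° = 0.7934; the critical angle satisfies sin θ_c = n₂/n₁.
θ_c = arcsin(0.7934) = 52.51°.

θ_c ≈ 52.51°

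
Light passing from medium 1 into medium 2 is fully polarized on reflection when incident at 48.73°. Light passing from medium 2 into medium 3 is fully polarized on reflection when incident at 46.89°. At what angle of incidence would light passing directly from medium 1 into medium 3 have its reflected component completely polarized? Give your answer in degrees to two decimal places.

θ_B ≈ 50.60°

tan θ_B(1→2) = n₂/n₁ = tan 48.73° = 1.1395.
tan θ_B(2→3) = n₃/n₂ = tan 46.89° = 1.0682.
Multiplying, n₃/n₁ = 1.1395 × 1.0682 = 1.2172, and θ_B(1→3) = arctan 1.2172 = 50.60°.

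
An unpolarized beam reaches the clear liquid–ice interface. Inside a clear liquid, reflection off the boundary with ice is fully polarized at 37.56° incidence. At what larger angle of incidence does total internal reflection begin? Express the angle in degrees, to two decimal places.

tan θ_B = n₂/n₁ = tan 37.56° = 0.7690.
Total internal reflection: sin θ_c = n₂/n₁ = 0.7690.
θ_c = arcsin(0.7690) = 50.26°.

θ_c ≈ 50.26°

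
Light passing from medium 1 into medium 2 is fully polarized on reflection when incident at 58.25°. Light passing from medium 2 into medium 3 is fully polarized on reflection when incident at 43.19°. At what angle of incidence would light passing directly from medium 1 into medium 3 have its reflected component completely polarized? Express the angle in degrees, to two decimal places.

tan θ_B(1→2) = n₂/n₁ = tan 58.25° = 1.6160.
tan θ_B(2→3) = n₃/n₂ = tan 43.19° = 0.9387.
So n₃/n₁ = (n₂/n₁)(n₃/n₂) = 1.6160 × 0.9387 = 1.5170.
θ_B(1→3) = arctan(1.5170) = 56.61°.

θ_B ≈ 56.61°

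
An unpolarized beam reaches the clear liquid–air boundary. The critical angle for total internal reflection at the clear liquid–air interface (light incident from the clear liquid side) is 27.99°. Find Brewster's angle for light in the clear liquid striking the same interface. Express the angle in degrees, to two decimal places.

θ_B ≈ 25.14°

n₂/n₁ = sin θ_c = sin 27.99° = 0.4693.
tan θ_B equals the same ratio, so θ_B = arctan(0.4693) = 25.14°.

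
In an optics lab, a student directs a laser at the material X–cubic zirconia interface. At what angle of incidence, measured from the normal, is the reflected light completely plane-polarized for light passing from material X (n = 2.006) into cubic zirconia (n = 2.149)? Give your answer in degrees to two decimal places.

Here n₂/n₁ = 2.149/2.006 = 1.0713, and Brewster's law gives tan θ_B = n₂/n₁. Taking the arctangent, θ_B = 46.97°.

θ_B ≈ 46.97°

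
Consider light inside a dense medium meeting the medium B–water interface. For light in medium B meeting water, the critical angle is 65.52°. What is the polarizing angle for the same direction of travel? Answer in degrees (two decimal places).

n₂/n₁ = sin θ_c = sin 65.52° = 0.9101.
tan θ_B equals the same ratio, so θ_B = arctan(0.9101) = 42.31°.

θ_B ≈ 42.31°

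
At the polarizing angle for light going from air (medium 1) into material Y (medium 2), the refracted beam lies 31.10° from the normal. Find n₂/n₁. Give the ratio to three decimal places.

θ_B + θ_t = 90°, so θ_B = 90° − 31.10° = 58.90°.
Then n₂/n₁ = tan θ_B = tan 58.90° = 1.658.

n₂/n₁ ≈ 1.658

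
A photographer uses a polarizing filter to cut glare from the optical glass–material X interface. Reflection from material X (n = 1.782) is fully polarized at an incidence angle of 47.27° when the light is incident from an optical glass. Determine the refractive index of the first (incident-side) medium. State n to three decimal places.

Full polarization of the reflected beam means tan θ_B = n₂/n₁, where n₁ is the incident medium (an optical glass).
n₁ = n₂ / tan θ_B = 1.782 / tan 47.27° = 1.646.

n ≈ 1.646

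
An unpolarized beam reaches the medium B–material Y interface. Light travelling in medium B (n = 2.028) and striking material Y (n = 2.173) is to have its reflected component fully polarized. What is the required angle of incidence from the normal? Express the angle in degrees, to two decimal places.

tan θ_B = n₂/n₁ = 2.173/2.028 = 1.0715.
θ_B = arctan(1.0715) = 46.98°.

θ_B ≈ 46.98°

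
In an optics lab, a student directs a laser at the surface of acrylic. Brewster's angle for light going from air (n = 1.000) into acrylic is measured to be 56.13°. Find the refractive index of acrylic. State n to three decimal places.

n ≈ 1.490

Brewster's law: tan θ_B = n₂/n₁ (light incident in air, refracted into acrylic).
n₂ = n₁ tan θ_B = 1.000 × tan 56.13° = 1.490.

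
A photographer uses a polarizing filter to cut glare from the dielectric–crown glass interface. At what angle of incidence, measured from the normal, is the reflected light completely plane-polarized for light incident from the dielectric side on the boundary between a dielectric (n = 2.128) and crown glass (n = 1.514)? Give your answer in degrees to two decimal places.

Here n₂/n₁ = 1.514/2.128 = 0.7115, and Brewster's law gives tan θ_B = n₂/n₁.
So θ_B = arctan 0.7115 = 35.43°.

θ_B ≈ 35.43°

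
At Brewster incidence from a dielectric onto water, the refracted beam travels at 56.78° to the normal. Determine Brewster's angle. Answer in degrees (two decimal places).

θ_B ≈ 33.22°

Brewster's condition makes the reflected and refracted beams perpendicular: θ_B + θ_t = 90°.
So θ_B = 90° − θ_t = 90° − 56.78° = 33.22°.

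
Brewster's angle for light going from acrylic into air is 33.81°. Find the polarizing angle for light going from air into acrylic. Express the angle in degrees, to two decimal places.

θ_B' ≈ 56.19°

tan θ_B' = n₁/n₂ = 1/tan θ_B, so θ_B' = 90° − θ_B.
θ_B' = 90° − 33.81° = 56.19°.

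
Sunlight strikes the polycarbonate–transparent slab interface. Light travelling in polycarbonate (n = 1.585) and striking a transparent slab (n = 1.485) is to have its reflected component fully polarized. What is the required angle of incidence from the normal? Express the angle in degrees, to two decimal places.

Brewster's condition: tan θ_B = n₂/n₁ = 1.485/1.585 = 0.9369.
So θ_B = arctan 0.9369 = 43.13°.

θ_B ≈ 43.13°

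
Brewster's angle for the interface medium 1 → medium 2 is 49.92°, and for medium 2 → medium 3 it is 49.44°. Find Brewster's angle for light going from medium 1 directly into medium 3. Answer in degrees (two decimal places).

n₂/n₁ = tan 49.92° = 1.1884 and n₃/n₂ = tan 49.44° = 1.1684.
n₃/n₁ = 1.3885. Then tan θ_B(1→3) = n₃/n₁, so θ_B(1→3) = arctan(1.3885) = 54.24°.

θ_B ≈ 54.24°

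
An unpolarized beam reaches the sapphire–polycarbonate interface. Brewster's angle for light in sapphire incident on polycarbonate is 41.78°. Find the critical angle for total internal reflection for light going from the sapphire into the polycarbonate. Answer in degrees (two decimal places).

n₂/n₁ = tan 41.78° = 0.8935; the critical angle satisfies sin θ_c = n₂/n₁.
θ_c = arcsin(0.8935) = 63.31°.

θ_c ≈ 63.31°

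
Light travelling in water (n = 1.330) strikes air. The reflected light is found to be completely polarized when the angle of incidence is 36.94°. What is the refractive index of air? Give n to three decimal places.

At the polarizing angle, tan θ_B = n₂/n₁ with n₁ on the incident side (water) and n₂ on the transmitted side (air).
n₂ = n₁ tan θ_B = 1.330 × tan 36.94° = 1.000.

n ≈ 1.000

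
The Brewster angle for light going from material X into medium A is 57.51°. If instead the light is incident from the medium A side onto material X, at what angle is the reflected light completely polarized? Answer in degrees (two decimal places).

tan θ_B' = n₁/n₂ = 1/tan θ_B, so θ_B' = 90° − θ_B.
θ_B' = 90° − 57.51° = 32.49°.

θ_B' ≈ 32.49°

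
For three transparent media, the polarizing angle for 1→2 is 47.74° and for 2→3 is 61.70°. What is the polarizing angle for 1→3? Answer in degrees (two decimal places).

θ_B ≈ 63.93°

n₂/n₁ = tan 47.74° = 1.1005 and n₃/n₂ = tan 61.70° = 1.8572.
n₃/n₁ = 2.0439. Then tan θ_B(1→3) = n₃/n₁, so θ_B(1→3) = arctan(2.0439) = 63.93°.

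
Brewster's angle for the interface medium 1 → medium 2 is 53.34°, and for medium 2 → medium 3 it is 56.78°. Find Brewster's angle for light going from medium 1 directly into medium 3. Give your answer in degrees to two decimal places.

θ_B ≈ 64.01°

Each Brewster angle gives a ratio: n₂/n₁ = tan 53.34° = 1.3436, n₃/n₂ = tan 56.78° = 1.5270.
Multiplying, n₃/n₁ = 1.3436 × 1.5270 = 2.0516, and θ_B(1→3) = arctan 2.0516 = 64.01°.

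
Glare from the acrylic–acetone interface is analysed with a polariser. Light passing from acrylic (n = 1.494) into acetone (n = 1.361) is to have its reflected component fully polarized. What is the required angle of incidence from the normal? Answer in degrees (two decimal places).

Here n₂/n₁ = 1.361/1.494 = 0.9110, and Brewster's law gives tan θ_B = n₂/n₁.
θ_B = arctan(0.9110) = 42.33°.

θ_B ≈ 42.33°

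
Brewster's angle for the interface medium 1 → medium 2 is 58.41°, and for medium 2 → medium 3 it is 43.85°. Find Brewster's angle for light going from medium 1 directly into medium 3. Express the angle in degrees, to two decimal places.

n₂/n₁ = tan 58.41° = 1.6261 and n₃/n₂ = tan 43.85° = 0.9606.
n₃/n₁ = 1.5621. Then tan θ_B(1→3) = n₃/n₁, so θ_B(1→3) = arctan(1.5621) = 57.37°.

θ_B ≈ 57.37°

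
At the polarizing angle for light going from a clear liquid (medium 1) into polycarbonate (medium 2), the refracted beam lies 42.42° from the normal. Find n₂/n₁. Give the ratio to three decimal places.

At Brewster incidence θ_B = 90° − θ_t = 90° − 42.42° = 47.58°.
Then n₂/n₁ = tan θ_B = tan 47.58° = 1.094.

n₂/n₁ ≈ 1.094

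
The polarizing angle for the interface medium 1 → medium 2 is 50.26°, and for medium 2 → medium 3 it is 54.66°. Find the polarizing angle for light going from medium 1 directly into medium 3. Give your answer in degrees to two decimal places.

tan θ_B(1→2) = n₂/n₁ = tan 50.26° = 1.2028.
tan θ_B(2→3) = n₃/n₂ = tan 54.66° = 1.4103.
n₃/n₁ = 1.6963. Then tan θ_B(1→3) = n₃/n₁, so θ_B(1→3) = arctan(1.6963) = 59.48°.

θ_B ≈ 59.48°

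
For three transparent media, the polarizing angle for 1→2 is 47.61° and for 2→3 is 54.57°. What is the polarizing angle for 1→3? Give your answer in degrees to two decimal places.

θ_B ≈ 57.00°

tan θ_B(1→2) = n₂/n₁ = tan 47.61° = 1.0955.
tan θ_B(2→3) = n₃/n₂ = tan 54.57° = 1.4056.
Multiplying, n₃/n₁ = 1.0955 × 1.4056 = 1.5398, and θ_B(1→3) = arctan 1.5398 = 57.00°.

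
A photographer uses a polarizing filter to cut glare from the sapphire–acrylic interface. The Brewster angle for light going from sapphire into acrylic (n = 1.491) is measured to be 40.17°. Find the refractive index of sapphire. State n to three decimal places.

Full polarization of the reflected beam means tan θ_B = n₂/n₁, where n₁ is the incident medium (sapphire).
n₁ = n₂ / tan θ_B = 1.491 / tan 40.17° = 1.766.

n ≈ 1.766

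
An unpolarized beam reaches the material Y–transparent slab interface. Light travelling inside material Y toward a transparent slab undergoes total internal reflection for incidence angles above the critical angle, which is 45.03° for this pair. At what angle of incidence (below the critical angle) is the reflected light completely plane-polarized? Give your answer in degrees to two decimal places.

θ_B ≈ 35.28°

At the critical angle sin θ_c = n₂/n₁, giving n₂/n₁ = sin 45.03° = 0.7075.
Then tan θ_B = n₂/n₁ = 0.7075, so θ_B = arctan 0.7075 = 35.28°.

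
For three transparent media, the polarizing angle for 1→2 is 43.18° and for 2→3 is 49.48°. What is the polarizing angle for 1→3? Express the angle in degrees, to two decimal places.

Each Brewster angle gives a ratio: n₂/n₁ = tan 43.18° = 0.9384, n₃/n₂ = tan 49.48° = 1.1700.
n₃/n₁ = 1.0980. Then tan θ_B(1→3) = n₃/n₁, so θ_B(1→3) = arctan(1.0980) = 47.67°.

θ_B ≈ 47.67°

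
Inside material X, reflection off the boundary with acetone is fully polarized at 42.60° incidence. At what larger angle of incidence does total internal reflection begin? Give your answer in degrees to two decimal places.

θ_c ≈ 66.86°

tan θ_B = n₂/n₁ = tan 42.60° = 0.9195.
Total internal reflection: sin θ_c = n₂/n₁ = 0.9195.
θ_c = arcsin(0.9195) = 66.86°.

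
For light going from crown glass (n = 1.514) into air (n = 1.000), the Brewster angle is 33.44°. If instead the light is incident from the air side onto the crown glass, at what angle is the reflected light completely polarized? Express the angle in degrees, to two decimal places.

θ_B' ≈ 56.56°

The two Brewster angles are complementary: θ_B' = 90° − θ_B = 90° − 33.44° = 56.56°.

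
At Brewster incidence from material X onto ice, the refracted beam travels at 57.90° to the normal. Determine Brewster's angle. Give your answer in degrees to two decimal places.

θ_B ≈ 32.10°

Brewster's condition makes the reflected and refracted beams perpendicular: θ_B + θ_t = 90°.
So θ_B = 90° − θ_t = 90° − 57.90° = 32.10°.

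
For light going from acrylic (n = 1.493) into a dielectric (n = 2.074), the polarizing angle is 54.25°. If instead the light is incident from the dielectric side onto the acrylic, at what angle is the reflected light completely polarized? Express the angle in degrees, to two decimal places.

Reversing the direction swaps n₁ and n₂, so tan θ_B' = 1/tan θ_B and θ_B' = 90° − θ_B.
Hence θ_B' = 90° − 54.25° = 35.75°.

θ_B' ≈ 35.75°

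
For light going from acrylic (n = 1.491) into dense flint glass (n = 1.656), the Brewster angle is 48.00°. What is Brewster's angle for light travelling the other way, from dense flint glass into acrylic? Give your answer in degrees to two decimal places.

tan θ_B' = n₁/n₂ = 1/tan θ_B, so θ_B' = 90° − θ_B.
θ_B' = 90° − 48.00° = 42.00°.

θ_B' ≈ 42.00°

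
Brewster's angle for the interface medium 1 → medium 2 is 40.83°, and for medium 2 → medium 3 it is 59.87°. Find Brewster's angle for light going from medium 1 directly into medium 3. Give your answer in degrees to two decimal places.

Each Brewster angle gives a ratio: n₂/n₁ = tan 40.83° = 0.8641, n₃/n₂ = tan 59.87° = 1.7230.
So n₃/n₁ = (n₂/n₁)(n₃/n₂) = 0.8641 × 1.7230 = 1.4888.
θ_B(1→3) = arctan(1.4888) = 56.11°.

θ_B ≈ 56.11°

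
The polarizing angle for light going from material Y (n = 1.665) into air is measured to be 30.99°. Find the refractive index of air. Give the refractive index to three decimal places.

At the polarizing angle, tan θ_B = n₂/n₁ with n₁ on the incident side (material Y) and n₂ on the transmitted side (air).
n₂ = n₁ tan θ_B = 1.665 × tan 30.99° = 1.000.

n ≈ 1.000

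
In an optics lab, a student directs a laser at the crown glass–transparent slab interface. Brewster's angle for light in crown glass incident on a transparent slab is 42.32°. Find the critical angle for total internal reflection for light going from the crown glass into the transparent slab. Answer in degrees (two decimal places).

tan θ_B = n₂/n₁ = tan 42.32° = 0.9106.
Total internal reflection: sin θ_c = n₂/n₁ = 0.9106.
θ_c = arcsin(0.9106) = 65.58°.

θ_c ≈ 65.58°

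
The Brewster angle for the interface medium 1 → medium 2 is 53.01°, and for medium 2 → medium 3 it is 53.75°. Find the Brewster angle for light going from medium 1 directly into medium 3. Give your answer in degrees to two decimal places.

θ_B ≈ 61.09°

n₂/n₁ = tan 53.01° = 1.3275 and n₃/n₂ = tan 53.75° = 1.3638.
n₃/n₁ = 1.8105. Then tan θ_B(1→3) = n₃/n₁, so θ_B(1→3) = arctan(1.8105) = 61.09°.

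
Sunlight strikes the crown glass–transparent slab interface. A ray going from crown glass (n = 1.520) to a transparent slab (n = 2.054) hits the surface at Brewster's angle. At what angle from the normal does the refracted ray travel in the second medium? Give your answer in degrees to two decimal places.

First find Brewster's angle: tan θ_B = 2.054/1.520 = 1.3513, giving θ_B = 53.50°.
The refracted ray is perpendicular to the reflected ray, so θ_t = 90° − θ_B = 36.50°.

θ_t ≈ 36.50°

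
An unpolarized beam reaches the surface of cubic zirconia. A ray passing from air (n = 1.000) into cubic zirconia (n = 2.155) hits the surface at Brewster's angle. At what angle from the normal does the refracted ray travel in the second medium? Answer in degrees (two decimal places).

First find Brewster's angle: tan θ_B = 2.155/1.000 = 2.1550, giving θ_B = 65.11°.
The refracted ray is perpendicular to the reflected ray, so θ_t = 90° − θ_B = 24.89°.

θ_t ≈ 24.89°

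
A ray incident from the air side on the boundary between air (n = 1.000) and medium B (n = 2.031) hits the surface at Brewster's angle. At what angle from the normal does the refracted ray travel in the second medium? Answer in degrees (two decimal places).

θ_t ≈ 26.21°

tan θ_B = n₂/n₁ = 2.031/1.000 = 2.0310, so θ_B = 63.79°.
The refracted ray is perpendicular to the reflected ray, so θ_t = 90° − θ_B = 26.21°.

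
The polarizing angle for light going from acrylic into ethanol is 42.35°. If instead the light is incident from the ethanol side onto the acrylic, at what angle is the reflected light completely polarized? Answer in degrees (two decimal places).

θ_B' ≈ 47.65°

tan θ_B' = n₁/n₂ = 1/tan θ_B, so θ_B' = 90° − θ_B.
θ_B' = 90° − 42.35° = 47.65°.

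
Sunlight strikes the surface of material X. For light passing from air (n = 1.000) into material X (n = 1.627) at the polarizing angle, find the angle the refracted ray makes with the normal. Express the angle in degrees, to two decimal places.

First find Brewster's angle: tan θ_B = 1.627/1.000 = 1.6270, giving θ_B = 58.42°.
Since θ_B + θ_t = 90° at Brewster incidence, θ_t = 90° − 58.42° = 31.58°.

θ_t ≈ 31.58°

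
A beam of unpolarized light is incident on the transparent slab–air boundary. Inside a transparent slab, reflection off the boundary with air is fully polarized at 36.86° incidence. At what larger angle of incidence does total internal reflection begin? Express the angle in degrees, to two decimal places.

θ_c ≈ 48.57°

tan θ_B = n₂/n₁ = tan 36.86° = 0.7497.
Total internal reflection: sin θ_c = n₂/n₁ = 0.7497.
θ_c = arcsin(0.7497) = 48.57°.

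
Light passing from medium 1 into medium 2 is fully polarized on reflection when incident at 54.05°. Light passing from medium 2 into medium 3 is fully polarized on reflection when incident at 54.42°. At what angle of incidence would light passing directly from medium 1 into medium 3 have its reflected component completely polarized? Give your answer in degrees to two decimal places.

θ_B ≈ 62.58°

tan θ_B(1→2) = n₂/n₁ = tan 54.05° = 1.3789.
tan θ_B(2→3) = n₃/n₂ = tan 54.42° = 1.3978.
So n₃/n₁ = (n₂/n₁)(n₃/n₂) = 1.3789 × 1.3978 = 1.9275.
θ_B(1→3) = arctan(1.9275) = 62.58°.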